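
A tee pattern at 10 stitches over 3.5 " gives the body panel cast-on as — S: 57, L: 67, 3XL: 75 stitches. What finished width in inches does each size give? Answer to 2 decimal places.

S 19.95 inches; L 23.45 inches; 3XL 26.25 inches.

10/3.5 = 2.857 sts per in.
S: 57 / 2.857 = 19.950 → 19.95 in.
L: 67 / 2.857 = 23.450 → 23.45 in.
3XL: 75 / 2.857 = 26.250 → 26.25 in.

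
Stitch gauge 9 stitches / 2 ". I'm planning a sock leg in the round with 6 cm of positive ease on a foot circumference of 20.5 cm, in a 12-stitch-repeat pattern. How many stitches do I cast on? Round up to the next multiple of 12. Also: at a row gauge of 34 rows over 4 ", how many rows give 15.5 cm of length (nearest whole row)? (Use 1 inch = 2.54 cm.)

Cast on 48 stitches; work 52 rows.

Finished = 20.5 + 6 = 26.5 cm.
26.5 cm × 1/2.54 = 10.43 inches.
9/2 = 4.5 sts per in; 10.43 × 4.5 = 46.95 sts.
Next multiple of 12 → 48.
15.5 cm = 6.10 inches; × 8.5 = 51.87 → 52 rows.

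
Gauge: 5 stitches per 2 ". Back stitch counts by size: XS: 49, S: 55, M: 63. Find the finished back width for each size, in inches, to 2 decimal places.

5/2 = 2.5 sts per in.
XS: 49 / 2.5 = 19.600 → 19.60 in.
S: 55 / 2.5 = 22.000 → 22.00 in.
M: 63 / 2.5 = 25.200 → 25.20 in.

XS 19.60 inches; S 22.00 inches; M 25.20 inches.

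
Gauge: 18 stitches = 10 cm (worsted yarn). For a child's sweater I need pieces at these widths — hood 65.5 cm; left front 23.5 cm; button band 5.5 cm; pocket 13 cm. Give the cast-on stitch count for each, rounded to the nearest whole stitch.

hood 118; left front 42; button band 10; pocket 23.

Rate = 18/10 = 1.8 sts per cm.
hood: 65.5 × 1.8 = 117.90 → 118.
left front: 23.5 × 1.8 = 42.30 → 42.
button band: 5.5 × 1.8 = 9.90 → 10.
pocket: 13 × 1.8 = 23.40 → 23.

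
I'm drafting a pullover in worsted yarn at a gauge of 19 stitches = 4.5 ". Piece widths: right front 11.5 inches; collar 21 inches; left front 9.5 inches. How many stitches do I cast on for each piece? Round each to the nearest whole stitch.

right front 49; collar 89; left front 40.

Rate = 19/4.5 = 4.222 sts per in.
right front: 11.5 × 4.222 = 48.56 → 49.
collar: 21 × 4.222 = 88.67 → 89.
left front: 9.5 × 4.222 = 40.11 → 40.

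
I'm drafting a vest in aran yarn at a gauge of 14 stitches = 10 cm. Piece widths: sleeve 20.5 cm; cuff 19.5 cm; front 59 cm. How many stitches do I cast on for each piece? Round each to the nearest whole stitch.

sleeve 29; cuff 27; front 83.

Rate = 14/10 = 1.4 sts per cm.
sleeve: 20.5 × 1.4 = 28.70 → 29.
cuff: 19.5 × 1.4 = 27.30 → 27.
front: 59 × 1.4 = 82.60 → 83.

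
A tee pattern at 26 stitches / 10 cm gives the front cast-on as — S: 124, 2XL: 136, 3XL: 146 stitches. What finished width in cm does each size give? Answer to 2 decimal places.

S 47.69 cm; 2XL 52.31 cm; 3XL 56.15 cm.

26/10 = 2.6 sts per cm.
S: 124 / 2.6 = 47.692 → 47.69 cm.
2XL: 136 / 2.6 = 52.308 → 52.31 cm.
3XL: 146 / 2.6 = 56.154 → 56.15 cm.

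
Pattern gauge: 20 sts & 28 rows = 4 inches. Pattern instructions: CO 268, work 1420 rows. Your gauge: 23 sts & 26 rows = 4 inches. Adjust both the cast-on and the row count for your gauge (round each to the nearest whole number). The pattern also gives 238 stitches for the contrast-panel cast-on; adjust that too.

Cast on 308 stitches; work 1319 rows; contrast-panel cast-on 274 stitches.

Stitches: 268 × 23/20 = 308.20 → 308.
Rows: 1420 × 26/28 = 1318.57 → 1319.
contrast-panel cast-on: 238 × 23/20 = 273.70 → 274.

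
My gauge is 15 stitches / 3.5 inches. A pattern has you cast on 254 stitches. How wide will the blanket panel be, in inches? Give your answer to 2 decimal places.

15 stitches / 3.5 inch = 4.286 stitches per inch.
254 / 4.286 = 59.267 inches.

59.27 inches.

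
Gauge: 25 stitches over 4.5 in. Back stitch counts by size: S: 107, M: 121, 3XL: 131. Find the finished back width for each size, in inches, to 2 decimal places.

25/4.5 = 5.556 sts per in.
S: 107 / 5.556 = 19.260 → 19.26 in.
M: 121 / 5.556 = 21.780 → 21.78 in.
3XL: 131 / 5.556 = 23.580 → 23.58 in.

S 19.26 inches; M 21.78 inches; 3XL 23.58 inches.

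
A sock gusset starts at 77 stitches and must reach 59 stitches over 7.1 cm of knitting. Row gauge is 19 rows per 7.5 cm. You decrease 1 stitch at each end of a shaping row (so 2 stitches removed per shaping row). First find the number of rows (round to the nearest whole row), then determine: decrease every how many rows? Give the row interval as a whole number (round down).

Decrease every 2nd row.

Rows = 7.1 × 2.533 = 18.0 → 18 rows.
Stitches to remove: 18 → 9 shaping rows (at 2 st each).
18 / 9 = 2.00 → every 2 rows.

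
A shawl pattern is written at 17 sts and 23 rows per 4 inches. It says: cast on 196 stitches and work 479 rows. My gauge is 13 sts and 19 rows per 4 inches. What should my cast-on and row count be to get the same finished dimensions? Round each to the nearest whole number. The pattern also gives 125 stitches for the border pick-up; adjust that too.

Stitches: 196 × 13/17 = 149.88 → 150.
Rows: 479 × 19/23 = 395.70 → 396.
border pick-up: 125 × 13/17 = 95.59 → 96.

Cast on 150 stitches; work 396 rows; border pick-up 96 stitches.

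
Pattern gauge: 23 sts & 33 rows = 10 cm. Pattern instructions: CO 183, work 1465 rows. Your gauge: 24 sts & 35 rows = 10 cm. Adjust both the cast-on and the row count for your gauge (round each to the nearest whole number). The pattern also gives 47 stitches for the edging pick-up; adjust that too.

Stitches: 183 × 24/23 = 190.96 → 191.
Rows: 1465 × 35/33 = 1553.79 → 1554.
edging pick-up: 47 × 24/23 = 49.04 → 49.

Cast on 191 stitches; work 1554 rows; edging pick-up 49 stitches.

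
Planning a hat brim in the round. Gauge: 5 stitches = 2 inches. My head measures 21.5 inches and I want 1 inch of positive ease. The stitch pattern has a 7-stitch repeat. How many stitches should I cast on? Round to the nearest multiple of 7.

Finished = 21.5 + 1 = 22.5 inches.
5 / 2 = 2.5 sts/in.
22.5 × 2.5 = 56.25 sts.
Nearest multiple of 7: 56.

56 stitches.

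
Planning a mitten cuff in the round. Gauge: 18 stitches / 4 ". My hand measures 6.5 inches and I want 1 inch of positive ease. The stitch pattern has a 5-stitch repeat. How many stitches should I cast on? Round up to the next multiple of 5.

Finished = 6.5 + 1 = 7.5 inches.
18 / 4 = 4.5 sts/in.
7.5 × 4.5 = 33.75 sts.
Next multiple of 5: 35.

35 stitches.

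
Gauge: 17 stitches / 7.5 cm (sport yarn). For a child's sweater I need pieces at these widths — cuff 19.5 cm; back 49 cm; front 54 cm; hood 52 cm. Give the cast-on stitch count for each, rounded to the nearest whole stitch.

cuff 44; back 111; front 122; hood 118.

Rate = 17/7.5 = 2.267 sts per cm.
cuff: 19.5 × 2.267 = 44.20 → 44.
back: 49 × 2.267 = 111.07 → 111.
front: 54 × 2.267 = 122.40 → 122.
hood: 52 × 2.267 = 117.87 → 118.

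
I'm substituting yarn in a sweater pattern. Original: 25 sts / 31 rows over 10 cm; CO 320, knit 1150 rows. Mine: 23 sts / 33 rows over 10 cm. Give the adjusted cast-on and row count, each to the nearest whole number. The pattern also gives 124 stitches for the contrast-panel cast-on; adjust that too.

Cast on 294 stitches; work 1224 rows; contrast-panel cast-on 114 stitches.

Stitches: 320 × 23/25 = 294.40 → 294.
Rows: 1150 × 33/31 = 1224.19 → 1224.
contrast-panel cast-on: 124 × 23/25 = 114.08 → 114.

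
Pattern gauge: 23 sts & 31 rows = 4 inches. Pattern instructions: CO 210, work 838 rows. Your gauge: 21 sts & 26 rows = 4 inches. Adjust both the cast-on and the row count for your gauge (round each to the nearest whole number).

Cast on 192 stitches; work 703 rows.

Stitches: 210 × 21/23 = 191.74 → 192.
Rows: 838 × 26/31 = 702.84 → 703.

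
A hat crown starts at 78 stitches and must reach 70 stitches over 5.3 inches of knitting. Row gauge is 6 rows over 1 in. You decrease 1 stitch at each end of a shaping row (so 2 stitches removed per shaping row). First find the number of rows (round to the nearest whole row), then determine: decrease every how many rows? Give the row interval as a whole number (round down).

Rows = 5.3 × 6 = 31.8 → 32 rows.
Stitches to remove: 8 → 4 shaping rows (at 2 st each).
32 / 4 = 8.00 → every 8 rows.

Decrease every 8th row.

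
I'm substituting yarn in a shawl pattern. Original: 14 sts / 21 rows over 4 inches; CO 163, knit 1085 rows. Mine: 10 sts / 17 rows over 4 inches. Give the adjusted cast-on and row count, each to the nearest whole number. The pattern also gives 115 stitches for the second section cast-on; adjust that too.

Stitches: 163 × 10/14 = 116.43 → 116.
Rows: 1085 × 17/21 = 878.33 → 878.
second section cast-on: 115 × 10/14 = 82.14 → 82.

Cast on 116 stitches; work 878 rows; second section cast-on 82 stitches.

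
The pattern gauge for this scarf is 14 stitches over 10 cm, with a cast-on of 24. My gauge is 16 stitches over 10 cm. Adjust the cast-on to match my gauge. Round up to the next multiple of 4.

Scale factor = 16 / 14 = 1.143.
24 × 16 / 14 = 27.43 sts.
→ 28 sts.

CO 28 sts.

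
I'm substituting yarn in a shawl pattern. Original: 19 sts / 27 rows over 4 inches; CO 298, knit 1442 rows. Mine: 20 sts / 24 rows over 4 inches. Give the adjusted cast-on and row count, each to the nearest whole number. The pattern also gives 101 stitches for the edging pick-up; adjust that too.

Cast on 314 stitches; work 1282 rows; edging pick-up 106 stitches.

Stitches: 298 × 20/19 = 313.68 → 314.
Rows: 1442 × 24/27 = 1281.78 → 1282.
edging pick-up: 101 × 20/19 = 106.32 → 106.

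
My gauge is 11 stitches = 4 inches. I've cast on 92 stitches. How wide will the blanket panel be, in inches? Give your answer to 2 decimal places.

11 stitches / 4 inch = 2.75 stitches per inch.
92 / 2.75 = 33.455 inches.

33.45 inches.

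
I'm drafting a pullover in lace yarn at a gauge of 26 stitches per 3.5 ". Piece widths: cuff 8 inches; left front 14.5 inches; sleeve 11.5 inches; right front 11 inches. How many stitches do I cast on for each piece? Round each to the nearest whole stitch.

Rate = 26/3.5 = 7.429 sts per in.
cuff: 8 × 7.429 = 59.43 → 59.
left front: 14.5 × 7.429 = 107.71 → 108.
sleeve: 11.5 × 7.429 = 85.43 → 85.
right front: 11 × 7.429 = 81.71 → 82.

cuff 59; left front 108; sleeve 85; right front 82.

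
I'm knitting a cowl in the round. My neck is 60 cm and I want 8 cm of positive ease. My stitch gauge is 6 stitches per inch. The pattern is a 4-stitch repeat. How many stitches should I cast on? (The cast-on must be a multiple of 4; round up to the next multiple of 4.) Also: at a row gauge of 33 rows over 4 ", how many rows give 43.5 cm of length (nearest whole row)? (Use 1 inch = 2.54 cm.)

Finished = 60 + 8 = 68 cm.
68 cm × 1/2.54 = 26.77 inches.
6/1 = 6 sts per in; 26.77 × 6 = 160.63 sts.
Next multiple of 4 → 164.
43.5 cm = 17.13 inches; × 8.25 = 141.29 → 141 rows.

Cast on 164 stitches; work 141 rows.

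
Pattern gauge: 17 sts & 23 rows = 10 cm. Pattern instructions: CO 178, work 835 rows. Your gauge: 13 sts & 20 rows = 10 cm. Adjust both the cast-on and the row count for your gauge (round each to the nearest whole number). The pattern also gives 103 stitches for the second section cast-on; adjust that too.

Stitches: 178 × 13/17 = 136.12 → 136.
Rows: 835 × 20/23 = 726.09 → 726.
second section cast-on: 103 × 13/17 = 78.76 → 79.

Cast on 136 stitches; work 726 rows; second section cast-on 79 stitches.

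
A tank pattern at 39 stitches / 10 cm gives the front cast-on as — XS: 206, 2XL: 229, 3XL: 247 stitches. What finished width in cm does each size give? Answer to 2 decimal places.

XS 52.82 cm; 2XL 58.72 cm; 3XL 63.33 cm.

39/10 = 3.9 sts per cm.
XS: 206 / 3.9 = 52.821 → 52.82 cm.
2XL: 229 / 3.9 = 58.718 → 58.72 cm.
3XL: 247 / 3.9 = 63.333 → 63.33 cm.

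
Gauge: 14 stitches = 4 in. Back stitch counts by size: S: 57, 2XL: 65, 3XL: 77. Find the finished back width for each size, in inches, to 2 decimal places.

14/4 = 3.5 sts per in.
S: 57 / 3.5 = 16.286 → 16.29 in.
2XL: 65 / 3.5 = 18.571 → 18.57 in.
3XL: 77 / 3.5 = 22.000 → 22.00 in.

S 16.29 inches; 2XL 18.57 inches; 3XL 22.00 inches.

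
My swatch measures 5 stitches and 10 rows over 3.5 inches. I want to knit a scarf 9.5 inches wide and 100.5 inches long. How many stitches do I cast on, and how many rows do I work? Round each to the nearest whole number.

Stitch gauge = 5/3.5 = 1.429 sts/in; 9.5 × 1.429 = 13.57 → 14 sts.
Row gauge = 10/3.5 = 2.857 rows/in; 100.5 × 2.857 = 287.14 → 287 rows.

Cast on 14 stitches and work 287 rows.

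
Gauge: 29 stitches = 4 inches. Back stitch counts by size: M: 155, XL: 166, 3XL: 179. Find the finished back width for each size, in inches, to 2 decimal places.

M 21.38 inches; XL 22.90 inches; 3XL 24.69 inches.

29/4 = 7.25 sts per in.
M: 155 / 7.25 = 21.379 → 21.38 in.
XL: 166 / 7.25 = 22.897 → 22.90 in.
3XL: 179 / 7.25 = 24.690 → 24.69 in.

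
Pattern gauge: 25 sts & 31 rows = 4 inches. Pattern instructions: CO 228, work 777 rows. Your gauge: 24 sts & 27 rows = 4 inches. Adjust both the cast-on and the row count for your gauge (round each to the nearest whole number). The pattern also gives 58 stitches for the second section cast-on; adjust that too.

Stitches: 228 × 24/25 = 218.88 → 219.
Rows: 777 × 27/31 = 676.74 → 677.
second section cast-on: 58 × 24/25 = 55.68 → 56.

Cast on 219 stitches; work 677 rows; second section cast-on 56 stitches.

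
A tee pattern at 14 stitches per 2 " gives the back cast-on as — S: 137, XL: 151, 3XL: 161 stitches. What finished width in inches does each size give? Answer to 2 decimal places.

14/2 = 7 sts per in.
S: 137 / 7 = 19.571 → 19.57 in.
XL: 151 / 7 = 21.571 → 21.57 in.
3XL: 161 / 7 = 23.000 → 23.00 in.

S 19.57 inches; XL 21.57 inches; 3XL 23.00 inches.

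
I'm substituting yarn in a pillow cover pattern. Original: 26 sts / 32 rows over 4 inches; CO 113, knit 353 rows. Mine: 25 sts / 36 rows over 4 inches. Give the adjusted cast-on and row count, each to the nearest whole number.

Cast on 109 stitches; work 397 rows.

Stitches: 113 × 25/26 = 108.65 → 109.
Rows: 353 × 36/32 = 397.12 → 397.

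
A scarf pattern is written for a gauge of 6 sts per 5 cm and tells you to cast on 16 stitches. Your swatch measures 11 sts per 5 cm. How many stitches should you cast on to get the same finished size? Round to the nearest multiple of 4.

28 stitches.

Scale factor = 11 / 6 = 1.833.
16 × 11 / 6 = 29.33 sts.
→ 28 sts.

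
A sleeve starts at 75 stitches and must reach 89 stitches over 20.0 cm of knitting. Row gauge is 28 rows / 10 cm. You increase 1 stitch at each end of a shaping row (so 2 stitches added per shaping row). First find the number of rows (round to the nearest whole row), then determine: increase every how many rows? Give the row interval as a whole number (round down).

Increase every 8th row.

Rows = 20.0 × 2.8 = 56.0 → 56 rows.
Stitches to add: 14 → 7 shaping rows (at 2 st each).
56 / 7 = 8.00 → every 8 rows.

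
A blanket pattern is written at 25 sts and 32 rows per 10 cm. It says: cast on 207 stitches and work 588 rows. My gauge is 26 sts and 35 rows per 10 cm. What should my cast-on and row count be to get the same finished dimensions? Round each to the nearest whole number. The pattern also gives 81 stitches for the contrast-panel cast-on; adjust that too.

Stitches: 207 × 26/25 = 215.28 → 215.
Rows: 588 × 35/32 = 643.12 → 643.
contrast-panel cast-on: 81 × 26/25 = 84.24 → 84.

Cast on 215 stitches; work 643 rows; contrast-panel cast-on 84 stitches.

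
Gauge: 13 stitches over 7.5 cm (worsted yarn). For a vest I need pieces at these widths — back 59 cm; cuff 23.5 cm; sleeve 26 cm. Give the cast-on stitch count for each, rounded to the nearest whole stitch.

Rate = 13/7.5 = 1.733 sts per cm.
back: 59 × 1.733 = 102.27 → 102.
cuff: 23.5 × 1.733 = 40.73 → 41.
sleeve: 26 × 1.733 = 45.07 → 45.

back 102; cuff 41; sleeve 45.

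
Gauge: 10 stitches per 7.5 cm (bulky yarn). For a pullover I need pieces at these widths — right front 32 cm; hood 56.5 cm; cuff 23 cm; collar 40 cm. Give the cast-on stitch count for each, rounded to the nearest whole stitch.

right front 43; hood 75; cuff 31; collar 53.

Rate = 10/7.5 = 1.333 sts per cm.
right front: 32 × 1.333 = 42.67 → 43.
hood: 56.5 × 1.333 = 75.33 → 75.
cuff: 23 × 1.333 = 30.67 → 31.
collar: 40 × 1.333 = 53.33 → 53.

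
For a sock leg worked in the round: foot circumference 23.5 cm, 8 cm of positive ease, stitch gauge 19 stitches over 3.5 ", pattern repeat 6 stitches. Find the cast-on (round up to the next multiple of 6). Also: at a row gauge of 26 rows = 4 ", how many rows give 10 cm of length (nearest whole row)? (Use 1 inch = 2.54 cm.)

Cast on 72 stitches; work 26 rows.

Finished = 23.5 + 8 = 31.5 cm.
31.5 cm × 1/2.54 = 12.40 inches.
19/3.5 = 5.429 sts per in; 12.40 × 5.429 = 67.32 sts.
Next multiple of 6 → 72.
10 cm = 3.94 inches; × 6.5 = 25.59 → 26 rows.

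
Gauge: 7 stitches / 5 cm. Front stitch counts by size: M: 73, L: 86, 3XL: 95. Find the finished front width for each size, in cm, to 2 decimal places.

M 52.14 cm; L 61.43 cm; 3XL 67.86 cm.

7/5 = 1.4 sts per cm.
M: 73 / 1.4 = 52.143 → 52.14 cm.
L: 86 / 1.4 = 61.429 → 61.43 cm.
3XL: 95 / 1.4 = 67.857 → 67.86 cm.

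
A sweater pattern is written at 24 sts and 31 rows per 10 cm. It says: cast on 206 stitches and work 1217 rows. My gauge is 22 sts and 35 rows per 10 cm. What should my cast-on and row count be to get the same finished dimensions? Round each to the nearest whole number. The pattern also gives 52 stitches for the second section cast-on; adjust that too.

Stitches: 206 × 22/24 = 188.83 → 189.
Rows: 1217 × 35/31 = 1374.03 → 1374.
second section cast-on: 52 × 22/24 = 47.67 → 48.

Cast on 189 stitches; work 1374 rows; second section cast-on 48 stitches.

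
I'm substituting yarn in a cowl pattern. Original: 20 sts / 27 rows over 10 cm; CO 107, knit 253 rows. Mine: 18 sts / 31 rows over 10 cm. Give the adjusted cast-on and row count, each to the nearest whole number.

Cast on 96 stitches; work 290 rows.

Stitches: 107 × 18/20 = 96.30 → 96.
Rows: 253 × 31/27 = 290.48 → 290.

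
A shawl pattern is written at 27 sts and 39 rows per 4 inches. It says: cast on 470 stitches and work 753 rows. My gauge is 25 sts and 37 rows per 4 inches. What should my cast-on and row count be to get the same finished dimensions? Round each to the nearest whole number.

Stitches: 470 × 25/27 = 435.19 → 435.
Rows: 753 × 37/39 = 714.38 → 714.

Cast on 435 stitches; work 714 rows.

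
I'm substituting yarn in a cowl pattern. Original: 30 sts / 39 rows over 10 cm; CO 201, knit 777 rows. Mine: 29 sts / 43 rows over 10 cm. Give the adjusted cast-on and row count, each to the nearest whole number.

Cast on 194 stitches; work 857 rows.

Stitches: 201 × 29/30 = 194.30 → 194.
Rows: 777 × 43/39 = 856.69 → 857.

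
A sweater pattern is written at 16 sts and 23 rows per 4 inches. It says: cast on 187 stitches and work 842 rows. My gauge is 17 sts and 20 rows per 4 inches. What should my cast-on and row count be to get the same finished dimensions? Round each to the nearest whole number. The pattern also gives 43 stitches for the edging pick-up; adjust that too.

Stitches: 187 × 17/16 = 198.69 → 199.
Rows: 842 × 20/23 = 732.17 → 732.
edging pick-up: 43 × 17/16 = 45.69 → 46.

Cast on 199 stitches; work 732 rows; edging pick-up 46 stitches.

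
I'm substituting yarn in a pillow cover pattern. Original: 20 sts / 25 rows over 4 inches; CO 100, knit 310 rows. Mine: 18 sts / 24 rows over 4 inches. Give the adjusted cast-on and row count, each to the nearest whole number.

Stitches: 100 × 18/20 = 90.00 → 90.
Rows: 310 × 24/25 = 297.60 → 298.

Cast on 90 stitches; work 298 rows.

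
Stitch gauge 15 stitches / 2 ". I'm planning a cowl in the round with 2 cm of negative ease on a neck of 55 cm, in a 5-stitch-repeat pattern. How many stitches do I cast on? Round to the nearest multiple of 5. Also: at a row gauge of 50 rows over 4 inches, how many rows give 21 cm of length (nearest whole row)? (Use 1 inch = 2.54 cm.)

Finished = 55 − 2 = 53 cm.
53 cm × 1/2.54 = 20.87 inches.
15/2 = 7.5 sts per in; 20.87 × 7.5 = 156.50 sts.
Nearest multiple of 5 → 155.
21 cm = 8.27 inches; × 12.5 = 103.35 → 103 rows.

Cast on 155 stitches; work 103 rows.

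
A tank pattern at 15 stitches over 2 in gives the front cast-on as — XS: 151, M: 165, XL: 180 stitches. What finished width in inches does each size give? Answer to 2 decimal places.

XS 20.13 inches; M 22.00 inches; XL 24.00 inches.

15/2 = 7.5 sts per in.
XS: 151 / 7.5 = 20.133 → 20.13 in.
M: 165 / 7.5 = 22.000 → 22.00 in.
XL: 180 / 7.5 = 24.000 → 24.00 in.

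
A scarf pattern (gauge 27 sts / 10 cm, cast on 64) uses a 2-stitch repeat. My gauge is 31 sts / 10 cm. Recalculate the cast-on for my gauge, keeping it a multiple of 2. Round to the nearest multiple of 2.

CO 74 sts.

64 × 31 / 27 = 73.48.
Nearest multiple of 2: 74.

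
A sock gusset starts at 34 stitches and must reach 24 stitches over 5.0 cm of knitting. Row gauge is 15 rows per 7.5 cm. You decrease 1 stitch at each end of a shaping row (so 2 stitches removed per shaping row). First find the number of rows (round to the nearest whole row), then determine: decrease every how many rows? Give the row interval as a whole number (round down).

Decrease every 2nd row.

Rows = 5.0 × 2 = 10.0 → 10 rows.
Stitches to remove: 10 → 5 shaping rows (at 2 st each).
10 / 5 = 2.00 → every 2 rows.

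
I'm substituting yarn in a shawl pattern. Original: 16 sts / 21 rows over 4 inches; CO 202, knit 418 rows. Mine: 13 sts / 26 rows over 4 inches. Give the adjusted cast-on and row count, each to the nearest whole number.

Cast on 164 stitches; work 518 rows.

Stitches: 202 × 13/16 = 164.12 → 164.
Rows: 418 × 26/21 = 517.52 → 518.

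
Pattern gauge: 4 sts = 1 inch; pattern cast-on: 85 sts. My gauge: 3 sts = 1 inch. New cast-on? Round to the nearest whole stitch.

CO 64 sts.

Scale factor = 3 / 4 = 0.750.
85 × 3 / 4 = 63.75 sts.
→ 64 sts.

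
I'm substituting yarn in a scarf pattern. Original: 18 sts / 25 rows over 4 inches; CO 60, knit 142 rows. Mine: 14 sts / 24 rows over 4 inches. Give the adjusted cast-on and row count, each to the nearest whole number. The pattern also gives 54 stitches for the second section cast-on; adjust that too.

Stitches: 60 × 14/18 = 46.67 → 47.
Rows: 142 × 24/25 = 136.32 → 136.
second section cast-on: 54 × 14/18 = 42.00 → 42.

Cast on 47 stitches; work 136 rows; second section cast-on 42 stitches.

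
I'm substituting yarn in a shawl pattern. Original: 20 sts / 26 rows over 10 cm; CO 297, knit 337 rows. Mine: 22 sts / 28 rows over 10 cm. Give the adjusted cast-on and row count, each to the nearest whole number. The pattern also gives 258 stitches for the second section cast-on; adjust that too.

Cast on 327 stitches; work 363 rows; second section cast-on 284 stitches.

Stitches: 297 × 22/20 = 326.70 → 327.
Rows: 337 × 28/26 = 362.92 → 363.
second section cast-on: 258 × 22/20 = 283.80 → 284.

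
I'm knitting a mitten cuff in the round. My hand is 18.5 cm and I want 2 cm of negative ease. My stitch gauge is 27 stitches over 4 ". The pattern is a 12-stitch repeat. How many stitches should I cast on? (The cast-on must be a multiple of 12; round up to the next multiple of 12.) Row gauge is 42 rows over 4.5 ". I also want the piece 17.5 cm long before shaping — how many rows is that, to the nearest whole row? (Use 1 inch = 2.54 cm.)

Cast on 48 stitches; work 64 rows.

Finished = 18.5 − 2 = 16.5 cm.
16.5 cm × 1/2.54 = 6.50 inches.
27/4 = 6.75 sts per in; 6.50 × 6.75 = 43.85 sts.
Next multiple of 12 → 48.
17.5 cm = 6.89 inches; × 9.333 = 64.30 → 64 rows.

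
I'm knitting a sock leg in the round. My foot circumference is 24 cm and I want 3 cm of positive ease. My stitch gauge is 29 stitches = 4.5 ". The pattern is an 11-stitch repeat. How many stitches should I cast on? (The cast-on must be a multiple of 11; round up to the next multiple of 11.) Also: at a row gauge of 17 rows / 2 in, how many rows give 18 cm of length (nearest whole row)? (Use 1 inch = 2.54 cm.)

Finished = 24 + 3 = 27 cm.
27 cm × 1/2.54 = 10.63 inches.
29/4.5 = 6.444 sts per in; 10.63 × 6.444 = 68.50 sts.
Next multiple of 11 → 77.
18 cm = 7.09 inches; × 8.5 = 60.24 → 60 rows.

Cast on 77 stitches; work 60 rows.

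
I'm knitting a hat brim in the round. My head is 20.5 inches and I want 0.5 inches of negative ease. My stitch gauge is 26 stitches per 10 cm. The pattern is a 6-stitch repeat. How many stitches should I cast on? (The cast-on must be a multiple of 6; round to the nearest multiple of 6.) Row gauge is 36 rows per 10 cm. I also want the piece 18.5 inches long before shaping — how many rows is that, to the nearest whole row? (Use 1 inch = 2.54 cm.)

Cast on 132 stitches; work 169 rows.

Finished = 20.5 − 0.5 = 20 inches.
20 inches × 2.54 = 50.80 cm.
26/10 = 2.6 sts per cm; 50.80 × 2.6 = 132.08 sts.
Nearest multiple of 6 → 132.
18.5 inches = 46.99 cm; × 3.6 = 169.16 → 169 rows.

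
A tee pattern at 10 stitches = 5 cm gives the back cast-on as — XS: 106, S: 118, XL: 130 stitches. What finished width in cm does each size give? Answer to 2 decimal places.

XS 53.00 cm; S 59.00 cm; XL 65.00 cm.

10/5 = 2 sts per cm.
XS: 106 / 2 = 53.000 → 53.00 cm.
S: 118 / 2 = 59.000 → 59.00 cm.
XL: 130 / 2 = 65.000 → 65.00 cm.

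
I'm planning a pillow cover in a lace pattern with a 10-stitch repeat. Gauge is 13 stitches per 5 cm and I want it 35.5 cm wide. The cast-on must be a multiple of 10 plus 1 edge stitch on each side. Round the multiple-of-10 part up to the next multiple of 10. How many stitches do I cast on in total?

13 / 5 = 2.6 sts per cm.
35.5 × 2.6 = 92.30 sts.
Less 2 edge sts → 90.30 for the repeat.
Next multiple of 10: 100.
Add back 2 edge sts → 102.

CO 102 sts.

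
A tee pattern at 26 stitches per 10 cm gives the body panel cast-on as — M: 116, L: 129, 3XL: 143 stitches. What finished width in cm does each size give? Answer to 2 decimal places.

M 44.62 cm; L 49.62 cm; 3XL 55.00 cm.

26/10 = 2.6 sts per cm.
M: 116 / 2.6 = 44.615 → 44.62 cm.
L: 129 / 2.6 = 49.615 → 49.62 cm.
3XL: 143 / 2.6 = 55.000 → 55.00 cm.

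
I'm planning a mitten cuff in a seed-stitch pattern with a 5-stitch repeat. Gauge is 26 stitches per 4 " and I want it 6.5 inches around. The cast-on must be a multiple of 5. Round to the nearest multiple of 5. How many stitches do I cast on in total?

26 / 4 = 6.5 sts per inch.
6.5 × 6.5 = 42.25 sts.
Nearest multiple of 5: 40.

Cast on 40 stitches.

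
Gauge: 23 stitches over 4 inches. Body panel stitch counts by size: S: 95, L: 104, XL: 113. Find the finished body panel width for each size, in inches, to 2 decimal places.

23/4 = 5.75 sts per in.
S: 95 / 5.75 = 16.522 → 16.52 in.
L: 104 / 5.75 = 18.087 → 18.09 in.
XL: 113 / 5.75 = 19.652 → 19.65 in.

S 16.52 inches; L 18.09 inches; XL 19.65 inches.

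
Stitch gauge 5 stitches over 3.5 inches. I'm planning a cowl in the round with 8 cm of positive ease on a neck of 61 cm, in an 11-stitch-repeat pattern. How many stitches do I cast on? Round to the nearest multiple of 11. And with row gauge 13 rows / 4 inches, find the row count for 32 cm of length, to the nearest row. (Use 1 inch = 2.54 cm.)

Cast on 44 stitches; work 41 rows.

Finished = 61 + 8 = 69 cm.
69 cm × 1/2.54 = 27.17 inches.
5/3.5 = 1.429 sts per in; 27.17 × 1.429 = 38.81 sts.
Nearest multiple of 11 → 44.
32 cm = 12.60 inches; × 3.25 = 40.94 → 41 rows.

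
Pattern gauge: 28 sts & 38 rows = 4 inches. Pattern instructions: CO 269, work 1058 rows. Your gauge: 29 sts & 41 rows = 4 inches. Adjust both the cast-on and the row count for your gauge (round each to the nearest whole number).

Cast on 279 stitches; work 1142 rows.

Stitches: 269 × 29/28 = 278.61 → 279.
Rows: 1058 × 41/38 = 1141.53 → 1142.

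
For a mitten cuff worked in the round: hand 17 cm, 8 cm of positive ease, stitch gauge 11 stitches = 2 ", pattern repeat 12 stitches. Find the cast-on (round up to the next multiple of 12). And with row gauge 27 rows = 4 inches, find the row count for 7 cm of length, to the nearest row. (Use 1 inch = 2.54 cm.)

Finished = 17 + 8 = 25 cm.
25 cm × 1/2.54 = 9.84 inches.
11/2 = 5.5 sts per in; 9.84 × 5.5 = 54.13 sts.
Next multiple of 12 → 60.
7 cm = 2.76 inches; × 6.75 = 18.60 → 19 rows.

Cast on 60 stitches; work 19 rows.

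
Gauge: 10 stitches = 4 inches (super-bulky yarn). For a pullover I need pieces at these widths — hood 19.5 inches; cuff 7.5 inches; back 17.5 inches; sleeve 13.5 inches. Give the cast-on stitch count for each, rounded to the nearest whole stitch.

hood 49; cuff 19; back 44; sleeve 34.

Rate = 10/4 = 2.5 sts per in.
hood: 19.5 × 2.5 = 48.75 → 49.
cuff: 7.5 × 2.5 = 18.75 → 19.
back: 17.5 × 2.5 = 43.75 → 44.
sleeve: 13.5 × 2.5 = 33.75 → 34.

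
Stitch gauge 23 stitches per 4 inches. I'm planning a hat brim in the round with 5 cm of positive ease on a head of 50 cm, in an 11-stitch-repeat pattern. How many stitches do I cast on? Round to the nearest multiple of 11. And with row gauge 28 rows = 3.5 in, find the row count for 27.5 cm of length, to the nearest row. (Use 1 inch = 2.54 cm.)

Finished = 50 + 5 = 55 cm.
55 cm × 1/2.54 = 21.65 inches.
23/4 = 5.75 sts per in; 21.65 × 5.75 = 124.51 sts.
Nearest multiple of 11 → 121.
27.5 cm = 10.83 inches; × 8 = 86.61 → 87 rows.

Cast on 121 stitches; work 87 rows.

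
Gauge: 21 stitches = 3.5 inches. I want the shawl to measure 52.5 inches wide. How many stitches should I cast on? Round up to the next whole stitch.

315 stitches.

21 stitches / 3.5 in = 6 stitches per inch.
52.5 × 6 = 315.00 stitches.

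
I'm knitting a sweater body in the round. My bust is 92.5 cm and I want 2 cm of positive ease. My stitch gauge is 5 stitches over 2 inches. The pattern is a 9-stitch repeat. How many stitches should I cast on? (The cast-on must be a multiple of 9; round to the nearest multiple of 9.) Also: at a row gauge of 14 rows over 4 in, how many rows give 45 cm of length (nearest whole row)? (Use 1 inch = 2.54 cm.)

Finished = 92.5 + 2 = 94.5 cm.
94.5 cm × 1/2.54 = 37.20 inches.
5/2 = 2.5 sts per in; 37.20 × 2.5 = 93.01 sts.
Nearest multiple of 9 → 90.
45 cm = 17.72 inches; × 3.5 = 62.01 → 62 rows.

Cast on 90 stitches; work 62 rows.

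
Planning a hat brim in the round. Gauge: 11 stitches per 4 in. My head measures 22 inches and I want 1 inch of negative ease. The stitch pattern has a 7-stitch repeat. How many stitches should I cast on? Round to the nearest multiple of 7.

Finished = 22 − 1 = 21 inches.
11 / 4 = 2.75 sts/in.
21 × 2.75 = 57.75 sts.
Nearest multiple of 7: 56.

Cast on 56 stitches.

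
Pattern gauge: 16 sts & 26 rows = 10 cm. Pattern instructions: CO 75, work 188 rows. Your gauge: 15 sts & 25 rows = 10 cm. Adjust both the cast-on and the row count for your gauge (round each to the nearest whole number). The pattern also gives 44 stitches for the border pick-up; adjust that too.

Stitches: 75 × 15/16 = 70.31 → 70.
Rows: 188 × 25/26 = 180.77 → 181.
border pick-up: 44 × 15/16 = 41.25 → 41.

Cast on 70 stitches; work 181 rows; border pick-up 41 stitches.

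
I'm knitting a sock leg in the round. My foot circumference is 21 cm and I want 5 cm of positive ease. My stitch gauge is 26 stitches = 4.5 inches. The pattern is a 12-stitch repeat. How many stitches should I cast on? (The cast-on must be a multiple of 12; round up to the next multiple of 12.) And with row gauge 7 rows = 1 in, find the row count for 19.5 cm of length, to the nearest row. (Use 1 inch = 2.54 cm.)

Finished = 21 + 5 = 26 cm.
26 cm × 1/2.54 = 10.24 inches.
26/4.5 = 5.778 sts per in; 10.24 × 5.778 = 59.14 sts.
Next multiple of 12 → 60.
19.5 cm = 7.68 inches; × 7 = 53.74 → 54 rows.

Cast on 60 stitches; work 54 rows.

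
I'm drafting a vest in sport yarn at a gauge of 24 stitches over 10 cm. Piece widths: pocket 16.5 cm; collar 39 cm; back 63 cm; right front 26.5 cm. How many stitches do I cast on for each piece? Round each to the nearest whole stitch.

Rate = 24/10 = 2.4 sts per cm.
pocket: 16.5 × 2.4 = 39.60 → 40.
collar: 39 × 2.4 = 93.60 → 94.
back: 63 × 2.4 = 151.20 → 151.
right front: 26.5 × 2.4 = 63.60 → 64.

pocket 40; collar 94; back 151; right front 64.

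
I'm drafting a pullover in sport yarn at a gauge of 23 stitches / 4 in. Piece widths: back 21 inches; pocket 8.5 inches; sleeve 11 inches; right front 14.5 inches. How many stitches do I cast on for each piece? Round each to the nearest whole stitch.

Rate = 23/4 = 5.75 sts per in.
back: 21 × 5.75 = 120.75 → 121.
pocket: 8.5 × 5.75 = 48.88 → 49.
sleeve: 11 × 5.75 = 63.25 → 63.
right front: 14.5 × 5.75 = 83.38 → 83.

back 121; pocket 49; sleeve 63; right front 83.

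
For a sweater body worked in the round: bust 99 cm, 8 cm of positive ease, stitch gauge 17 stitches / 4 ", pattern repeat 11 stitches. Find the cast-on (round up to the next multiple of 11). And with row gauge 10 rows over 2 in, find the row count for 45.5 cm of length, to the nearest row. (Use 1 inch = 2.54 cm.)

Finished = 99 + 8 = 107 cm.
107 cm × 1/2.54 = 42.13 inches.
17/4 = 4.25 sts per in; 42.13 × 4.25 = 179.04 sts.
Next multiple of 11 → 187.
45.5 cm = 17.91 inches; × 5 = 89.57 → 90 rows.

Cast on 187 stitches; work 90 rows.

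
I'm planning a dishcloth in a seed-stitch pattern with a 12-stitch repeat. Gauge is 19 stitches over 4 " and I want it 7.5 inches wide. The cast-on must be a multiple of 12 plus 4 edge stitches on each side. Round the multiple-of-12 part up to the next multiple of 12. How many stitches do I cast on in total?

44 stitches.

19 / 4 = 4.75 sts per inch.
7.5 × 4.75 = 35.62 sts.
Less 8 edge sts → 27.62 for the repeat.
Next multiple of 12: 36.
Add back 8 edge sts → 44.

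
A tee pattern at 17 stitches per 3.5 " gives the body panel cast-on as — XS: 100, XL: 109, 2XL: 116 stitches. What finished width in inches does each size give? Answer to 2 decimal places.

XS 20.59 inches; XL 22.44 inches; 2XL 23.88 inches.

17/3.5 = 4.857 sts per in.
XS: 100 / 4.857 = 20.588 → 20.59 in.
XL: 109 / 4.857 = 22.441 → 22.44 in.
2XL: 116 / 4.857 = 23.882 → 23.88 in.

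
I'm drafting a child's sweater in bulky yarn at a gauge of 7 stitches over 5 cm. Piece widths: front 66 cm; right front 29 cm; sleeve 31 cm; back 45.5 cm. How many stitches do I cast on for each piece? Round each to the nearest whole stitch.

front 92; right front 41; sleeve 43; back 64.

Rate = 7/5 = 1.4 sts per cm.
front: 66 × 1.4 = 92.40 → 92.
right front: 29 × 1.4 = 40.60 → 41.
sleeve: 31 × 1.4 = 43.40 → 43.
back: 45.5 × 1.4 = 63.70 → 64.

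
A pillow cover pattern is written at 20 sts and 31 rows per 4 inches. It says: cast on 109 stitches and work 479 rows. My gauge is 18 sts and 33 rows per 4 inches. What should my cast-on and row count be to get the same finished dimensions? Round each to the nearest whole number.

Stitches: 109 × 18/20 = 98.10 → 98.
Rows: 479 × 33/31 = 509.90 → 510.

Cast on 98 stitches; work 510 rows.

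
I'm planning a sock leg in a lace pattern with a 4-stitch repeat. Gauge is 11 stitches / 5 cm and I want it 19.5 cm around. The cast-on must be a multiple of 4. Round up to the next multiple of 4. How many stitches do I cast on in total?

44 stitches.

11 / 5 = 2.2 sts per cm.
19.5 × 2.2 = 42.90 sts.
Next multiple of 4: 44.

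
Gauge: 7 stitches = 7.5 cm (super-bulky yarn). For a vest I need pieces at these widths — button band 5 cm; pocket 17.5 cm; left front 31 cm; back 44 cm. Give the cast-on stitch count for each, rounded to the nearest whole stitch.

button band 5; pocket 16; left front 29; back 41.

Rate = 7/7.5 = 0.933 sts per cm.
button band: 5 × 0.933 = 4.67 → 5.
pocket: 17.5 × 0.933 = 16.33 → 16.
left front: 31 × 0.933 = 28.93 → 29.
back: 44 × 0.933 = 41.07 → 41.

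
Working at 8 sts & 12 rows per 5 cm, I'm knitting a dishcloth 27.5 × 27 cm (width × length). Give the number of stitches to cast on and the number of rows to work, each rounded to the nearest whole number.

Cast on 44 stitches and work 65 rows.

Stitch gauge = 8/5 = 1.6 sts/cm; 27.5 × 1.6 = 44.00 → 44 sts.
Row gauge = 12/5 = 2.4 rows/cm; 27 × 2.4 = 64.80 → 65 rows.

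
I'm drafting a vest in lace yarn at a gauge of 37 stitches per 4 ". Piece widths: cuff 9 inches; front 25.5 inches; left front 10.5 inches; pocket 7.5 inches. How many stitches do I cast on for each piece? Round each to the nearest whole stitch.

cuff 83; front 236; left front 97; pocket 69.

Rate = 37/4 = 9.25 sts per in.
cuff: 9 × 9.25 = 83.25 → 83.
front: 25.5 × 9.25 = 235.88 → 236.
left front: 10.5 × 9.25 = 97.12 → 97.
pocket: 7.5 × 9.25 = 69.38 → 69.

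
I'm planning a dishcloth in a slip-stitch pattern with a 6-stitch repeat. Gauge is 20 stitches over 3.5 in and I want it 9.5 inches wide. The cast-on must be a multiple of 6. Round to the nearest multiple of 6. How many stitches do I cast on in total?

20 / 3.5 = 5.714 sts per inch.
9.5 × 5.714 = 54.29 sts.
Nearest multiple of 6: 54.

CO 54 sts.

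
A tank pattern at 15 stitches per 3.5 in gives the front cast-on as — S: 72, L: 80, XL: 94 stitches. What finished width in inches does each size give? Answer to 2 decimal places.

S 16.80 inches; L 18.67 inches; XL 21.93 inches.

15/3.5 = 4.286 sts per in.
S: 72 / 4.286 = 16.800 → 16.80 in.
L: 80 / 4.286 = 18.667 → 18.67 in.
XL: 94 / 4.286 = 21.933 → 21.93 in.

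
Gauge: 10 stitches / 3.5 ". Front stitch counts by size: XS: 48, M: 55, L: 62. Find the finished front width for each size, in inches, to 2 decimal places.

XS 16.80 inches; M 19.25 inches; L 21.70 inches.

10/3.5 = 2.857 sts per in.
XS: 48 / 2.857 = 16.800 → 16.80 in.
M: 55 / 2.857 = 19.250 → 19.25 in.
L: 62 / 2.857 = 21.700 → 21.70 in.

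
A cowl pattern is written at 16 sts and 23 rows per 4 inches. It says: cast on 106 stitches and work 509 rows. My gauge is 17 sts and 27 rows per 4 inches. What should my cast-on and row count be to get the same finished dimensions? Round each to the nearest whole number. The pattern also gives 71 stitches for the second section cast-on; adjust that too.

Stitches: 106 × 17/16 = 112.62 → 113.
Rows: 509 × 27/23 = 597.52 → 598.
second section cast-on: 71 × 17/16 = 75.44 → 75.

Cast on 113 stitches; work 598 rows; second section cast-on 75 stitches.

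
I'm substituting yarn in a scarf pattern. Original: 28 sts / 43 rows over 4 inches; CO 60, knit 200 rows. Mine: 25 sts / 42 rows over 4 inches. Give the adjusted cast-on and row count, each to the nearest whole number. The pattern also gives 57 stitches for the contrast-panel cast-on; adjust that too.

Stitches: 60 × 25/28 = 53.57 → 54.
Rows: 200 × 42/43 = 195.35 → 195.
contrast-panel cast-on: 57 × 25/28 = 50.89 → 51.

Cast on 54 stitches; work 195 rows; contrast-panel cast-on 51 stitches.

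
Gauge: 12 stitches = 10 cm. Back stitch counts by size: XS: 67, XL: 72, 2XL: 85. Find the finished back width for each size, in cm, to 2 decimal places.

12/10 = 1.2 sts per cm.
XS: 67 / 1.2 = 55.833 → 55.83 cm.
XL: 72 / 1.2 = 60.000 → 60.00 cm.
2XL: 85 / 1.2 = 70.833 → 70.83 cm.

XS 55.83 cm; XL 60.00 cm; 2XL 70.83 cm.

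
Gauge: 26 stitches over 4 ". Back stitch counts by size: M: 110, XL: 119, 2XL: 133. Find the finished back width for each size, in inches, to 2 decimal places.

M 16.92 inches; XL 18.31 inches; 2XL 20.46 inches.

26/4 = 6.5 sts per in.
M: 110 / 6.5 = 16.923 → 16.92 in.
XL: 119 / 6.5 = 18.308 → 18.31 in.
2XL: 133 / 6.5 = 20.462 → 20.46 in.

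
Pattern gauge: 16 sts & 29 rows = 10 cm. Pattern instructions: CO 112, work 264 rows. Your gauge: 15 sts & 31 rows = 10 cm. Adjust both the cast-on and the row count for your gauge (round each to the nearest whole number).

Stitches: 112 × 15/16 = 105.00 → 105.
Rows: 264 × 31/29 = 282.21 → 282.

Cast on 105 stitches; work 282 rows.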